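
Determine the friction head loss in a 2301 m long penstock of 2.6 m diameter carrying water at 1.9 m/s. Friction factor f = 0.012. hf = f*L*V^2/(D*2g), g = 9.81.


hf = 0.012 * 2301 * 1.9^2 / (2.6 * 2 * 9.81) = 1.9540 m


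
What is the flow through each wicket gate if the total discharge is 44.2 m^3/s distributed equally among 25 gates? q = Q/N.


q = 44.2 / 25 = 1.7680 m^3/s


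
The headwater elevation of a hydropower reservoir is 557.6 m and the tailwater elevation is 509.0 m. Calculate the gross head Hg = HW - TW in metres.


Hg = 557.6 - 509.0 = 48.6000 m


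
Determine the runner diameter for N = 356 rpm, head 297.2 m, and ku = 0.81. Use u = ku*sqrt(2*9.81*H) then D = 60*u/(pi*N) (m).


u = 0.81 * sqrt(2*9.81*297.2) = 61.8527 m/s
D = 60 * 61.8527 / (pi * 356) = 3.3183 m


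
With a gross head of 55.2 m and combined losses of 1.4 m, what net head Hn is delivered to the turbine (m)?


Hn = 55.2 - 1.4 = 53.8000 m


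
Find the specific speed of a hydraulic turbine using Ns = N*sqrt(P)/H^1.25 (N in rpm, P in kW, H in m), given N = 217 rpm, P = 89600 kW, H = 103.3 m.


Ns = 217 * 89600^0.5 / 103.3^1.25 = 197.2370


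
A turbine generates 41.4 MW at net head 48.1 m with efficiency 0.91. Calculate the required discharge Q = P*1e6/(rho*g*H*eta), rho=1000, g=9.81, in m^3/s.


Q = 41.4 * 1e6 / (1000 * 9.81 * 48.1 * 0.91) = 96.4151 m^3/s


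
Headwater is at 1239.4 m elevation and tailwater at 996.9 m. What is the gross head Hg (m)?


Hg = 1239.4 - 996.9 = 242.5000 m


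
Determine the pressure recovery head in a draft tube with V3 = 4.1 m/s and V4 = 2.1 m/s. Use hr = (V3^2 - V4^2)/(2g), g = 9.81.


hr = (4.1^2 - 2.1^2) / (2*9.81) = 0.6320 m


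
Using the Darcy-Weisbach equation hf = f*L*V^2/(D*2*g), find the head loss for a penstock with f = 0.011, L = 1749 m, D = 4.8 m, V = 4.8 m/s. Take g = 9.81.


hf = 0.011 * 1749 * 4.8^2 / (4.8 * 2 * 9.81) = 4.7068 m


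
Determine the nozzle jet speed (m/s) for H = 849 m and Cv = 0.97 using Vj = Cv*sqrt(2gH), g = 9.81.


Vj = 0.97 * sqrt(2*9.81*849) = 125.1916 m/s


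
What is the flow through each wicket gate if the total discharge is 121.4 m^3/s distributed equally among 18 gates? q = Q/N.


q = 121.4 / 18 = 6.7444 m^3/s


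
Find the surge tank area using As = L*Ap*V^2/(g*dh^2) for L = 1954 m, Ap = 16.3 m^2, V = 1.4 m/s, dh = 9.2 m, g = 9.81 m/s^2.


As = 1954 * 16.3 * 1.4^2 / (9.81 * 9.2^2) = 75.1837 m^2


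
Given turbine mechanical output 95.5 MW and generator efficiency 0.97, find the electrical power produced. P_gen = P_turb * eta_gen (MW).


P_gen = 95.5 * 0.97 = 92.6350 MW


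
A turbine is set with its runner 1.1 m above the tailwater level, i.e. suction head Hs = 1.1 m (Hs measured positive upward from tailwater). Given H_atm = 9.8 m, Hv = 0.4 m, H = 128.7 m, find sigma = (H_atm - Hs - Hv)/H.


sigma = (9.8 - 1.1 - 0.4) / 128.7 = 0.0645


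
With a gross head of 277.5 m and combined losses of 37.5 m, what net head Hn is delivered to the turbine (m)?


Hn = 277.5 - 37.5 = 240.0000 m


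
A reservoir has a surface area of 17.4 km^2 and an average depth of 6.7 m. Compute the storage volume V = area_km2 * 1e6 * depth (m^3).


V = 17.4 * 1e6 * 6.7 = 1.1658e+08 m^3


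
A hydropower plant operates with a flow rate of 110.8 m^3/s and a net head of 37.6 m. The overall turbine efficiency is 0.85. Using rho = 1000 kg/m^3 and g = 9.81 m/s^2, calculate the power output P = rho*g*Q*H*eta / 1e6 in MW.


P = 1000 * 9.81 * 110.8 * 37.6 * 0.85 / 1e6 = 34.7389 MW


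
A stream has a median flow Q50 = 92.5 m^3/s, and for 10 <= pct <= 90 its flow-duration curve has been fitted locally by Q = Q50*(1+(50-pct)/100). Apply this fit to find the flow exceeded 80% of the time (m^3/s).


Q = 92.5 * (1 + (50 - 80)/100) = 64.7500 m^3/s


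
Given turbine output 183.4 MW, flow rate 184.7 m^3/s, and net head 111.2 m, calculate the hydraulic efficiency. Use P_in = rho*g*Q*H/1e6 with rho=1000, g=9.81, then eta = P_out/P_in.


P_in = 1000 * 9.81 * 184.7 * 111.2 / 1e6 = 201.4841 MW
eta = 183.4 / 201.4841 = 0.9102


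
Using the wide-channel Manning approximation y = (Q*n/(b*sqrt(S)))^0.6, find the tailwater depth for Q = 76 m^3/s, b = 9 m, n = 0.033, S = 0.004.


y = (76 * 0.033 / (9 * 0.004^0.5))^0.6 = 2.4346 m


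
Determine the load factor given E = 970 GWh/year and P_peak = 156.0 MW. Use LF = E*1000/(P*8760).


LF = 970 * 1000 / (156.0 * 8760) = 0.7098


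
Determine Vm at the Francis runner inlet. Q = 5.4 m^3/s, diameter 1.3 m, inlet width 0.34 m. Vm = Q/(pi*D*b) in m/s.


Vm = 5.4 / (pi * 1.3 * 0.34) = 3.8889 m/s


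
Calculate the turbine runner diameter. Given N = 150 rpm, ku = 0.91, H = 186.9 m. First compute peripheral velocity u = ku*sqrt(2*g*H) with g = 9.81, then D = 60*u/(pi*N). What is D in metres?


u = 0.91 * sqrt(2*9.81*186.9) = 55.1056 m/s
D = 60 * 55.1056 / (pi * 150) = 7.0163 m


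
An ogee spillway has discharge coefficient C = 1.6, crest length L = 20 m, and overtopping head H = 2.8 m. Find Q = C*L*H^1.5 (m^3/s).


Q = 1.6 * 20 * 2.8^1.5 = 149.9295 m^3/s


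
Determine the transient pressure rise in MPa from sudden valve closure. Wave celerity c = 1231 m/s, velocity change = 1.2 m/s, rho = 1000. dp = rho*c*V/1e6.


dp = 1000 * 1231 * 1.2 / 1e6 = 1.4772 MPa


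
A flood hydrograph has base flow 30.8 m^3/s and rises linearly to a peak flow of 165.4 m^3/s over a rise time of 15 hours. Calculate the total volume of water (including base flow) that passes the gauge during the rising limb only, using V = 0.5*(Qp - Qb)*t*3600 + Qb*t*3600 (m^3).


V = 0.5*(165.4 - 30.8)*15*3600 + 30.8*15*3600 = 5.2974e+06 m^3


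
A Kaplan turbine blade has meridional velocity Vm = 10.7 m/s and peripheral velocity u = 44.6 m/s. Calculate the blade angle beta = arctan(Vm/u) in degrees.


beta = arctan(10.7 / 44.6) = 13.4909 degrees


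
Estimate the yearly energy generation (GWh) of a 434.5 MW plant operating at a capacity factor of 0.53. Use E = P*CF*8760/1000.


E = 434.5 * 0.53 * 8760 / 1000 = 2017.2966 GWh


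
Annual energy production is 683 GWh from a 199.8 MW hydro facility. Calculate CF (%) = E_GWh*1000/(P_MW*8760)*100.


CF = 683 * 1000 / (199.8 * 8760) * 100 = 39.0230 %


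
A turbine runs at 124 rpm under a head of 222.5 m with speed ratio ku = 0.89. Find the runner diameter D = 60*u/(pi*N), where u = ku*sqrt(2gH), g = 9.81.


u = 0.89 * sqrt(2*9.81*222.5) = 58.8037 m/s
D = 60 * 58.8037 / (pi * 124) = 9.0570 m


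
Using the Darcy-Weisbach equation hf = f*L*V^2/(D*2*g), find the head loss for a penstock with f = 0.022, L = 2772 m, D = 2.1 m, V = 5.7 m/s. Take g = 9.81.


hf = 0.022 * 2772 * 5.7^2 / (2.1 * 2 * 9.81) = 48.0892 m


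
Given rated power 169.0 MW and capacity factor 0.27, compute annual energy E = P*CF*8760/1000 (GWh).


E = 169.0 * 0.27 * 8760 / 1000 = 399.7188 GWh


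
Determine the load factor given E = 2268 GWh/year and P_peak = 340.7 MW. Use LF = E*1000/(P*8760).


LF = 2268 * 1000 / (340.7 * 8760) = 0.7599


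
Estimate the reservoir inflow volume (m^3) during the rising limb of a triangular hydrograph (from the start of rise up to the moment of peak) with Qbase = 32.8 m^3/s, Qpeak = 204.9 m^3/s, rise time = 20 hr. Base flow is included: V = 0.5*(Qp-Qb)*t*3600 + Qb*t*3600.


V = 0.5*(204.9 - 32.8)*20*3600 + 32.8*20*3600 = 8.5572e+06 m^3


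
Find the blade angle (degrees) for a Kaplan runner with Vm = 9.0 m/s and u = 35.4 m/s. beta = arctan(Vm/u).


beta = arctan(9.0 / 35.4) = 14.2645 degrees


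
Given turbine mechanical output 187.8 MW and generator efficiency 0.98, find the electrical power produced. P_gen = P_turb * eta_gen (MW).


P_gen = 187.8 * 0.98 = 184.0440 MW


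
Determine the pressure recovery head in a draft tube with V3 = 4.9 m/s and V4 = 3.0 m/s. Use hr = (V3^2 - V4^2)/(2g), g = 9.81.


hr = (4.9^2 - 3.0^2) / (2*9.81) = 0.7650 m


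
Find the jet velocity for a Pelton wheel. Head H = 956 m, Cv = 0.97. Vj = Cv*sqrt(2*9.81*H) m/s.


Vj = 0.97 * sqrt(2*9.81*956) = 132.8465 m/s


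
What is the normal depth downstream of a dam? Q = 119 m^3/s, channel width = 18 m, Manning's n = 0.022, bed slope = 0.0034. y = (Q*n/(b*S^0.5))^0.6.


y = (119 * 0.022 / (18 * 0.0034^0.5))^0.6 = 1.7305 m


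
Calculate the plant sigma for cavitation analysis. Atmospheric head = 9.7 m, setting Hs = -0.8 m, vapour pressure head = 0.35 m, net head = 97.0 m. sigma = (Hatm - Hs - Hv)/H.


sigma = (9.7 - (-0.8) - 0.35) / 97.0 = 0.1046


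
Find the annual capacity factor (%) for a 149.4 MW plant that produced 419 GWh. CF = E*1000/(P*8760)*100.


CF = 419 * 1000 / (149.4 * 8760) * 100 = 32.0154 %


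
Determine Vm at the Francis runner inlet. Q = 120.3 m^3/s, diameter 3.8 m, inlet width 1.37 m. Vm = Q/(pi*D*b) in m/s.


Vm = 120.3 / (pi * 3.8 * 1.37) = 7.3555 m/s


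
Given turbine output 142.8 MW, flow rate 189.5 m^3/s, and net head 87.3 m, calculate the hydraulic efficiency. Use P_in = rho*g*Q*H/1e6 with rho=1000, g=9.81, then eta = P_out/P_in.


P_in = 1000 * 9.81 * 189.5 * 87.3 / 1e6 = 162.2903 MW
eta = 142.8 / 162.2903 = 0.8799


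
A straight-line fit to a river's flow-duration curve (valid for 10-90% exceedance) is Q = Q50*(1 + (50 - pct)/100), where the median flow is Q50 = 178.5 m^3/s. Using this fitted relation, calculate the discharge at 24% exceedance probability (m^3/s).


Q = 178.5 * (1 + (50 - 24)/100) = 224.9100 m^3/s


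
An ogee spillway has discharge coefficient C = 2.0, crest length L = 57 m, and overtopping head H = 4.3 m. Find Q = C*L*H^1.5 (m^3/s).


Q = 2.0 * 57 * 4.3^1.5 = 1016.5004 m^3/s


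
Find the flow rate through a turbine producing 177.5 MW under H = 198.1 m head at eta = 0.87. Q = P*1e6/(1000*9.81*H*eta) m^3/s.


Q = 177.5 * 1e6 / (1000 * 9.81 * 198.1 * 0.87) = 104.9846 m^3/s


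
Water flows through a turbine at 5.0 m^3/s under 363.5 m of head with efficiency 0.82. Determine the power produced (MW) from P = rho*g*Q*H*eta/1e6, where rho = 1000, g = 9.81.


P = 1000 * 9.81 * 5.0 * 363.5 * 0.82 / 1e6 = 14.6203 MW


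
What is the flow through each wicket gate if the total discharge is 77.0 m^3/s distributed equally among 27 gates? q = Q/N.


q = 77.0 / 27 = 2.8519 m^3/s


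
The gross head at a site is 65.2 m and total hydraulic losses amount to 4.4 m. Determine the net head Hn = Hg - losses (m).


Hn = 65.2 - 4.4 = 60.8000 m


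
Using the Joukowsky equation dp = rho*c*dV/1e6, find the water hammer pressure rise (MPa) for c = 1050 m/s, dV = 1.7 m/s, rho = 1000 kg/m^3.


dp = 1000 * 1050 * 1.7 / 1e6 = 1.7850 MPa


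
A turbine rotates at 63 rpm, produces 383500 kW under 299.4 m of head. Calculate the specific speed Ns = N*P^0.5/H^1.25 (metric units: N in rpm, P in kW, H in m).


Ns = 63 * 383500^0.5 / 299.4^1.25 = 31.3263


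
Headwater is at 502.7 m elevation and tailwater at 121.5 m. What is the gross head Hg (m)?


Hg = 502.7 - 121.5 = 381.2000 m


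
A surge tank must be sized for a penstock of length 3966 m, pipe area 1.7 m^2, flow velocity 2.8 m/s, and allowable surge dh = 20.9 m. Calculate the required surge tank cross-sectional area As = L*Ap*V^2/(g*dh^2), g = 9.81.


As = 3966 * 1.7 * 2.8^2 / (9.81 * 20.9^2) = 12.3355 m^2


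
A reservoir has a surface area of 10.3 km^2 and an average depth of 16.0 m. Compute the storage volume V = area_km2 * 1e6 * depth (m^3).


V = 10.3 * 1e6 * 16.0 = 1.6480e+08 m^3


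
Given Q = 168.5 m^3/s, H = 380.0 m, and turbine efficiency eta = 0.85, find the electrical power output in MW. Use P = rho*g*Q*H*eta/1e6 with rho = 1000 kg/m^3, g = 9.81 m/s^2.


P = 1000 * 9.81 * 168.5 * 380.0 * 0.85 / 1e6 = 533.9142 MW


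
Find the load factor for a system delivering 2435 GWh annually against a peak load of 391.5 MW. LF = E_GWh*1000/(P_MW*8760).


LF = 2435 * 1000 / (391.5 * 8760) = 0.7100


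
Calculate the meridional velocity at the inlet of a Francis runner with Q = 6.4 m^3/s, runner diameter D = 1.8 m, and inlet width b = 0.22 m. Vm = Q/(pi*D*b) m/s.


Vm = 6.4 / (pi * 1.8 * 0.22) = 5.1444 m/s


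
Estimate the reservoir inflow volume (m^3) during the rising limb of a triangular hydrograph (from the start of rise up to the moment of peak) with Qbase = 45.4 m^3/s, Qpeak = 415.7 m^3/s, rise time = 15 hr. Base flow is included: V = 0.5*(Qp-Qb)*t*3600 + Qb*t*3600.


V = 0.5*(415.7 - 45.4)*15*3600 + 45.4*15*3600 = 1.2450e+07 m^3


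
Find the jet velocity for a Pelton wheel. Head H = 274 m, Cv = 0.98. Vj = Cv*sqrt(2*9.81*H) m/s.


Vj = 0.98 * sqrt(2*9.81*274) = 71.8540 m/s


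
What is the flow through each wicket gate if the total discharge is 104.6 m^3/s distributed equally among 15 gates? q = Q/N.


q = 104.6 / 15 = 6.9733 m^3/s


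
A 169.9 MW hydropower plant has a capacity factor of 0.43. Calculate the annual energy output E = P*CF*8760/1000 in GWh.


E = 169.9 * 0.43 * 8760 / 1000 = 639.9793 GWh


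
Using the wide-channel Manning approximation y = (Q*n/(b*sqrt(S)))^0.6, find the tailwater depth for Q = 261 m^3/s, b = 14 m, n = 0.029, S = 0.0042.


y = (261 * 0.029 / (14 * 0.0042^0.5))^0.6 = 3.5708 m


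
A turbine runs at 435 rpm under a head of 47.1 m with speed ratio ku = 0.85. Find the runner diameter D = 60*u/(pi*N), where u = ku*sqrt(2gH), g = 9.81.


u = 0.85 * sqrt(2*9.81*47.1) = 25.8392 m/s
D = 60 * 25.8392 / (pi * 435) = 1.1345 m


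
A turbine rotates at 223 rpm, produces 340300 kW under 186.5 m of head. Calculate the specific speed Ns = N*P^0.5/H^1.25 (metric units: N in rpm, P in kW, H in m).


Ns = 223 * 340300^0.5 / 186.5^1.25 = 188.7501


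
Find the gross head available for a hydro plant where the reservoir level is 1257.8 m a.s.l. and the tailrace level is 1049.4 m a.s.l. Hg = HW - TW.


Hg = 1257.8 - 1049.4 = 208.4000 m


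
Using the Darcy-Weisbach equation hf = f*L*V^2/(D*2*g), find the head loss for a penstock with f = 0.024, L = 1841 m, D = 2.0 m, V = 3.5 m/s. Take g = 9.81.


hf = 0.024 * 1841 * 3.5^2 / (2.0 * 2 * 9.81) = 13.7934 m


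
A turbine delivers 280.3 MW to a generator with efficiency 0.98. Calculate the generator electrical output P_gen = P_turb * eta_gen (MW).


P_gen = 280.3 * 0.98 = 274.6940 MW


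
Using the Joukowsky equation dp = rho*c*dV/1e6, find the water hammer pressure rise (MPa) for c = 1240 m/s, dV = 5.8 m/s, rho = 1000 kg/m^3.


dp = 1000 * 1240 * 5.8 / 1e6 = 7.1920 MPa


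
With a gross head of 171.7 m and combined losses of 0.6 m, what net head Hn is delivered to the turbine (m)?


Hn = 171.7 - 0.6 = 171.1000 m


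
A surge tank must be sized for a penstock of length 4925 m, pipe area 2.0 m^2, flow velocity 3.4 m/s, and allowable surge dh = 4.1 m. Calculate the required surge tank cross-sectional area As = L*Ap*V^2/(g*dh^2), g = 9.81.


As = 4925 * 2.0 * 3.4^2 / (9.81 * 4.1^2) = 690.4899 m^2


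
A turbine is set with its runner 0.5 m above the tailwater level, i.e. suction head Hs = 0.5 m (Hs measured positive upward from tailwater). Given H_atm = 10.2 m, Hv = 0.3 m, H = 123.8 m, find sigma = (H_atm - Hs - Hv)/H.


sigma = (10.2 - 0.5 - 0.3) / 123.8 = 0.0759


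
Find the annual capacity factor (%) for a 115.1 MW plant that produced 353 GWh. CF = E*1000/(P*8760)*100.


CF = 353 * 1000 / (115.1 * 8760) * 100 = 35.0103 %


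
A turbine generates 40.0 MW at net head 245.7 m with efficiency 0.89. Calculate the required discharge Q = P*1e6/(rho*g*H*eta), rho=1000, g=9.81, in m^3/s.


Q = 40.0 * 1e6 / (1000 * 9.81 * 245.7 * 0.89) = 18.6464 m^3/s


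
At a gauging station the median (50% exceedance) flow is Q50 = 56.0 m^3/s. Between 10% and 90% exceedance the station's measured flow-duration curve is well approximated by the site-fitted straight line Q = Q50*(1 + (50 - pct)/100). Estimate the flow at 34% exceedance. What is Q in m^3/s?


Q = 56.0 * (1 + (50 - 34)/100) = 64.9600 m^3/s


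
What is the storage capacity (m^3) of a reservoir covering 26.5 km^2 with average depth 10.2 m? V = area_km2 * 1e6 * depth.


V = 26.5 * 1e6 * 10.2 = 2.7030e+08 m^3


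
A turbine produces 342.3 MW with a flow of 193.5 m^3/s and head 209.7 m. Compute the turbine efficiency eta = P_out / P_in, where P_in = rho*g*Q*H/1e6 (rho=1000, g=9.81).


P_in = 1000 * 9.81 * 193.5 * 209.7 / 1e6 = 398.0599 MW
eta = 342.3 / 398.0599 = 0.8599


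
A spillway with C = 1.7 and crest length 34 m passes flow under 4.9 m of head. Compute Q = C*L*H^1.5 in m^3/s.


Q = 1.7 * 34 * 4.9^1.5 = 626.9342 m^3/s


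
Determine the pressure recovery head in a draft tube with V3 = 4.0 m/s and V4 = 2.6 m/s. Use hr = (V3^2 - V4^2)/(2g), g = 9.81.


hr = (4.0^2 - 2.6^2) / (2*9.81) = 0.4709 m


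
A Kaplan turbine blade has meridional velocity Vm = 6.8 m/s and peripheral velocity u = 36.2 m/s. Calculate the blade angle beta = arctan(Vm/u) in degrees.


beta = arctan(6.8 / 36.2) = 10.6388 degrees


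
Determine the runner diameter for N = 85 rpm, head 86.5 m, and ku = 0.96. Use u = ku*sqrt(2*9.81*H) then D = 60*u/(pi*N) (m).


u = 0.96 * sqrt(2*9.81*86.5) = 39.5484 m/s
D = 60 * 39.5484 / (pi * 85) = 8.8861 m


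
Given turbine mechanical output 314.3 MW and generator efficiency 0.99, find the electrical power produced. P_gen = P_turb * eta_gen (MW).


P_gen = 314.3 * 0.99 = 311.1570 MW


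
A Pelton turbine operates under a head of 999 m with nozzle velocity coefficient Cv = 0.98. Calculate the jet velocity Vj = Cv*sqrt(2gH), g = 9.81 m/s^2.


Vj = 0.98 * sqrt(2*9.81*999) = 137.2013 m/s


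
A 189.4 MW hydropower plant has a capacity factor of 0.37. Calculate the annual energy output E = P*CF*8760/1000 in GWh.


E = 189.4 * 0.37 * 8760 / 1000 = 613.8833 GWh


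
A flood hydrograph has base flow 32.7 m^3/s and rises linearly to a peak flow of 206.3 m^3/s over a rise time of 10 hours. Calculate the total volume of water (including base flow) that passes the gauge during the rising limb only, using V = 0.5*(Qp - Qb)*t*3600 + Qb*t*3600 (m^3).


V = 0.5*(206.3 - 32.7)*10*3600 + 32.7*10*3600 = 4.3020e+06 m^3


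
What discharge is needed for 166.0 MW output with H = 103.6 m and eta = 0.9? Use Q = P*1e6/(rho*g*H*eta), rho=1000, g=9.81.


Q = 166.0 * 1e6 / (1000 * 9.81 * 103.6 * 0.9) = 181.4834 m^3/s


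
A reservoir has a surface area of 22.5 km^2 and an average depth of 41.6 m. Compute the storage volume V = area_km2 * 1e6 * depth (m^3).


V = 22.5 * 1e6 * 41.6 = 9.3600e+08 m^3


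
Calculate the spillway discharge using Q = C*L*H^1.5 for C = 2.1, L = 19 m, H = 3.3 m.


Q = 2.1 * 19 * 3.3^1.5 = 239.1904 m^3/s


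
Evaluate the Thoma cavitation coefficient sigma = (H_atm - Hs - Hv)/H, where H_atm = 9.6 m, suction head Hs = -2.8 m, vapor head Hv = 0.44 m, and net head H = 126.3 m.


sigma = (9.6 - (-2.8) - 0.44) / 126.3 = 0.0947


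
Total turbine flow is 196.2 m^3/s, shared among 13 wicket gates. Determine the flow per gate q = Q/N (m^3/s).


q = 196.2 / 13 = 15.0923 m^3/s


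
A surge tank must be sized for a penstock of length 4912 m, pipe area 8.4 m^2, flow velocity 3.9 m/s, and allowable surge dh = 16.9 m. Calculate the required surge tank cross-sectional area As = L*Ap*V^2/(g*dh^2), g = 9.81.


As = 4912 * 8.4 * 3.9^2 / (9.81 * 16.9^2) = 223.9878 m^2


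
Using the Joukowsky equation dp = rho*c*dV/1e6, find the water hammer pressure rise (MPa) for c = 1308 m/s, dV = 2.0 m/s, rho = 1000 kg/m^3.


dp = 1000 * 1308 * 2.0 / 1e6 = 2.6160 MPa


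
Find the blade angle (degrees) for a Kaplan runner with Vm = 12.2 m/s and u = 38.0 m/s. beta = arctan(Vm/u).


beta = arctan(12.2 / 38.0) = 17.7994 degrees


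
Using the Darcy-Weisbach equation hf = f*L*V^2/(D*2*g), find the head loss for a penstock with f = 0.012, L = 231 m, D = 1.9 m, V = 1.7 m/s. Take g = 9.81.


hf = 0.012 * 231 * 1.7^2 / (1.9 * 2 * 9.81) = 0.2149 m


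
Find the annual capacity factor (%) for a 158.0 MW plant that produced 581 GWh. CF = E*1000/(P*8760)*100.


CF = 581 * 1000 / (158.0 * 8760) * 100 = 41.9773 %


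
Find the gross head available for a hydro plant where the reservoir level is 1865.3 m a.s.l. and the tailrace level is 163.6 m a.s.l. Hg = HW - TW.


Hg = 1865.3 - 163.6 = 1701.7000 m


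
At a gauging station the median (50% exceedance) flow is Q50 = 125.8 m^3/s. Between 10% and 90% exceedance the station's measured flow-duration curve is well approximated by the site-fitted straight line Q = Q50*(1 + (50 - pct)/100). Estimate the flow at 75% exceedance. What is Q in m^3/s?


Q = 125.8 * (1 + (50 - 75)/100) = 94.3500 m^3/s


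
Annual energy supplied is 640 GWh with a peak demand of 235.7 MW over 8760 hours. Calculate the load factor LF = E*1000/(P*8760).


LF = 640 * 1000 / (235.7 * 8760) = 0.3100


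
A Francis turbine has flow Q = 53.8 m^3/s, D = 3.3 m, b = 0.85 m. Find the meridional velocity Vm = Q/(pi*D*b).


Vm = 53.8 / (pi * 3.3 * 0.85) = 6.1052 m/s


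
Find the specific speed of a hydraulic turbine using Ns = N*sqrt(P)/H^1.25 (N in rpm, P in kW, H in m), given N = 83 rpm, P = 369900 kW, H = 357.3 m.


Ns = 83 * 369900^0.5 / 357.3^1.25 = 32.4959


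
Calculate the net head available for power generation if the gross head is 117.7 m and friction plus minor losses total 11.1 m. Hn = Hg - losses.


Hn = 117.7 - 11.1 = 106.6000 m


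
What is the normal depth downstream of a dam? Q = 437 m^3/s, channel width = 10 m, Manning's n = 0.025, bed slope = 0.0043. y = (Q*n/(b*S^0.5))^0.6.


y = (437 * 0.025 / (10 * 0.0043^0.5))^0.6 = 5.4077 m


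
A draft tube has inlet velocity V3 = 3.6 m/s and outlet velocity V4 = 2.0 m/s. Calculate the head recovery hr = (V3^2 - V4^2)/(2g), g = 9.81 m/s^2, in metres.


hr = (3.6^2 - 2.0^2) / (2*9.81) = 0.4567 m


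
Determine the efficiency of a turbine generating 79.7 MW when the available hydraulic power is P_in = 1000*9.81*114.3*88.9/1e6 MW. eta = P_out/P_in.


P_in = 1000 * 9.81 * 114.3 * 88.9 / 1e6 = 99.6821 MW
eta = 79.7 / 99.6821 = 0.7995


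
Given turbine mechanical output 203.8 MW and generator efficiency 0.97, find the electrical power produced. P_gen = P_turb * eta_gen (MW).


P_gen = 203.8 * 0.97 = 197.6860 MW


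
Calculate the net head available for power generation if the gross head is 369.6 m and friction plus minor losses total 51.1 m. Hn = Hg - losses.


Hn = 369.6 - 51.1 = 318.5000 m


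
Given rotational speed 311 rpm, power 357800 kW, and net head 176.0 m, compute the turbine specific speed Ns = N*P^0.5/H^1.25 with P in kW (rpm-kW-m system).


Ns = 311 * 357800^0.5 / 176.0^1.25 = 290.1949


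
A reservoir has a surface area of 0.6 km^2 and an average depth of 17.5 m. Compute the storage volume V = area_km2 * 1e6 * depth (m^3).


V = 0.6 * 1e6 * 17.5 = 1.0500e+07 m^3


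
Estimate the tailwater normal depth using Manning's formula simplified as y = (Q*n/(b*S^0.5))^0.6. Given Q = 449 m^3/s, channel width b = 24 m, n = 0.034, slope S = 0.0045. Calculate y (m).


y = (449 * 0.034 / (24 * 0.0045^0.5))^0.6 = 3.8561 m


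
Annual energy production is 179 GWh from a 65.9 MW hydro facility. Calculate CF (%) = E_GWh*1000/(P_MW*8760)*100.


CF = 179 * 1000 / (65.9 * 8760) * 100 = 31.0073 %


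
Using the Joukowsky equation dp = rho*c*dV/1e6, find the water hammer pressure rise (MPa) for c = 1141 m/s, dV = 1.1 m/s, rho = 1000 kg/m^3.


dp = 1000 * 1141 * 1.1 / 1e6 = 1.2551 MPa


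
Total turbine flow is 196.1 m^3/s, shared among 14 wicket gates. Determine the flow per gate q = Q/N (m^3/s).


q = 196.1 / 14 = 14.0071 m^3/s


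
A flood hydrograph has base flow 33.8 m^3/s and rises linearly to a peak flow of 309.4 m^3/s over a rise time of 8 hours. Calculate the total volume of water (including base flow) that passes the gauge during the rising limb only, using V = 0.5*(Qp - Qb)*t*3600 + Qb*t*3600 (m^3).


V = 0.5*(309.4 - 33.8)*8*3600 + 33.8*8*3600 = 4.9421e+06 m^3


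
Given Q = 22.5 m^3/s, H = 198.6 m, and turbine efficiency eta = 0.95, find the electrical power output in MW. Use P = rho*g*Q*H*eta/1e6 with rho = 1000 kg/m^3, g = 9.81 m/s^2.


P = 1000 * 9.81 * 22.5 * 198.6 * 0.95 / 1e6 = 41.6442 MW


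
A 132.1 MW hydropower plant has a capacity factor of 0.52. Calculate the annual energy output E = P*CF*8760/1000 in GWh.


E = 132.1 * 0.52 * 8760 / 1000 = 601.7419 GWh


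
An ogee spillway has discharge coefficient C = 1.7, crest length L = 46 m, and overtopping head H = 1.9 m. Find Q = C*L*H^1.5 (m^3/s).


Q = 1.7 * 46 * 1.9^1.5 = 204.8034 m^3/s


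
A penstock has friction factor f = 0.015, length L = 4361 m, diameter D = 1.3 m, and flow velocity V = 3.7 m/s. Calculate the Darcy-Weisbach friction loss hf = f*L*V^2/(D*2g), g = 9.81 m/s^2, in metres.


hf = 0.015 * 4361 * 3.7^2 / (1.3 * 2 * 9.81) = 35.1106 m


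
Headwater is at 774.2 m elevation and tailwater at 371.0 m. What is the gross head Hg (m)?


Hg = 774.2 - 371.0 = 403.2000 m


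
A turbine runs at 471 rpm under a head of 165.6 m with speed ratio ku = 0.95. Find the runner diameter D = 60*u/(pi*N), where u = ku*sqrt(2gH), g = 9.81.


u = 0.95 * sqrt(2*9.81*165.6) = 54.1506 m/s
D = 60 * 54.1506 / (pi * 471) = 2.1958 m


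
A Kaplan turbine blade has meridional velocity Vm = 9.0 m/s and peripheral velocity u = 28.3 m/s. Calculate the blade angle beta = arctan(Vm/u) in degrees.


beta = arctan(9.0 / 28.3) = 17.6418 degrees


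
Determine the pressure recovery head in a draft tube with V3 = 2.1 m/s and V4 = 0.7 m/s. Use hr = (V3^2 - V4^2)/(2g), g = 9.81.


hr = (2.1^2 - 0.7^2) / (2*9.81) = 0.1998 m


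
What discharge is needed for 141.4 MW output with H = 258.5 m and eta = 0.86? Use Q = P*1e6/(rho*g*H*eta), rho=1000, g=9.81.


Q = 141.4 * 1e6 / (1000 * 9.81 * 258.5 * 0.86) = 64.8368 m^3/s


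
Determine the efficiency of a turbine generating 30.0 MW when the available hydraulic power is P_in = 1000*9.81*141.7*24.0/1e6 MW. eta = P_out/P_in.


P_in = 1000 * 9.81 * 141.7 * 24.0 / 1e6 = 33.3618 MW
eta = 30.0 / 33.3618 = 0.8992


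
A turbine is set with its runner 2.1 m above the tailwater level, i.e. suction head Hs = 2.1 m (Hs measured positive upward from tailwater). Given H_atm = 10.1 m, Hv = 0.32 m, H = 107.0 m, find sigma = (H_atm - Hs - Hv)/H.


sigma = (10.1 - 2.1 - 0.32) / 107.0 = 0.0718


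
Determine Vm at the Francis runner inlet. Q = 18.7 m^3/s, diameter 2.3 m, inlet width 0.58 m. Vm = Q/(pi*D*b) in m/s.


Vm = 18.7 / (pi * 2.3 * 0.58) = 4.4621 m/s


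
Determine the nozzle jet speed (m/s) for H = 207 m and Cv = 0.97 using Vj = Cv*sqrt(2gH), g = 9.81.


Vj = 0.97 * sqrt(2*9.81*207) = 61.8168 m/s


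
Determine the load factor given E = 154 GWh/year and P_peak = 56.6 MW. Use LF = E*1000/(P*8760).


LF = 154 * 1000 / (56.6 * 8760) = 0.3106


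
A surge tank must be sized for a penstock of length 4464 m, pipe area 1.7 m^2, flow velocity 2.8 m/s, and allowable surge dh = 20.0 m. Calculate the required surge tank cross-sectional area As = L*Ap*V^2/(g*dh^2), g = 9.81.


As = 4464 * 1.7 * 2.8^2 / (9.81 * 20.0^2) = 15.1621 m^2


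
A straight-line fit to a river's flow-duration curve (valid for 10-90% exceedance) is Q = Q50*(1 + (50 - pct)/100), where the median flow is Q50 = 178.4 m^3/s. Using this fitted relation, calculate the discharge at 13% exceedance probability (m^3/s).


Q = 178.4 * (1 + (50 - 13)/100) = 244.4080 m^3/s


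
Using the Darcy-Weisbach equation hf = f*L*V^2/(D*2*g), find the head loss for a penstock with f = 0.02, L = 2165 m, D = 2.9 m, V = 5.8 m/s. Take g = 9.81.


hf = 0.02 * 2165 * 5.8^2 / (2.9 * 2 * 9.81) = 25.6004 m


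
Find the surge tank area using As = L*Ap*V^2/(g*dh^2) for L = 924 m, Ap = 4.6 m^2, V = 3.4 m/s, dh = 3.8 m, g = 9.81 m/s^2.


As = 924 * 4.6 * 3.4^2 / (9.81 * 3.8^2) = 346.8578 m^2


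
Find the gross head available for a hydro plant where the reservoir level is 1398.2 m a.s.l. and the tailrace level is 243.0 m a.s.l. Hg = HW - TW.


Hg = 1398.2 - 243.0 = 1155.2000 m


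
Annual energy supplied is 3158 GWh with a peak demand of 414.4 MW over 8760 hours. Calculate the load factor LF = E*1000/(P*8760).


LF = 3158 * 1000 / (414.4 * 8760) = 0.8699


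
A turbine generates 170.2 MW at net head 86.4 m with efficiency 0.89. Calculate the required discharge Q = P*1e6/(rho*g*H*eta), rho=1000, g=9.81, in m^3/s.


Q = 170.2 * 1e6 / (1000 * 9.81 * 86.4 * 0.89) = 225.6248 m^3/s


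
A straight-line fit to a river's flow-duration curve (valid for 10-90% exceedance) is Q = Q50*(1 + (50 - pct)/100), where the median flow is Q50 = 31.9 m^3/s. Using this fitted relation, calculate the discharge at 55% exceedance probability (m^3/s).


Q = 31.9 * (1 + (50 - 55)/100) = 30.3050 m^3/s


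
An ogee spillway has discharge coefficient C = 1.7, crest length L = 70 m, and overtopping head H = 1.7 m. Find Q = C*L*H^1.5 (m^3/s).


Q = 1.7 * 70 * 1.7^1.5 = 263.7669 m^3/s


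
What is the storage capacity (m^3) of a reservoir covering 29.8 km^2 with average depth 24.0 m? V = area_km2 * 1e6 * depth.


V = 29.8 * 1e6 * 24.0 = 7.1520e+08 m^3


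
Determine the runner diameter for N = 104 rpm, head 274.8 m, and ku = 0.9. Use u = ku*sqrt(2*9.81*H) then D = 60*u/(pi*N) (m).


u = 0.9 * sqrt(2*9.81*274.8) = 66.0846 m/s
D = 60 * 66.0846 / (pi * 104) = 12.1358 m


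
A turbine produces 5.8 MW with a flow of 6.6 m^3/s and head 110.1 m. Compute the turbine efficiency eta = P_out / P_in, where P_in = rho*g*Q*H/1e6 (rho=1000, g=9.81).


P_in = 1000 * 9.81 * 6.6 * 110.1 / 1e6 = 7.1285 MW
eta = 5.8 / 7.1285 = 0.8136


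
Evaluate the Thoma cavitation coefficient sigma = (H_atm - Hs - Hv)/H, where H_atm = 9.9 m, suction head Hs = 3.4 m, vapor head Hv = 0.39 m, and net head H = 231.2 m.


sigma = (9.9 - 3.4 - 0.39) / 231.2 = 0.0264


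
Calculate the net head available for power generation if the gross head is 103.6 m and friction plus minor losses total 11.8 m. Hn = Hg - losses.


Hn = 103.6 - 11.8 = 91.8000 m


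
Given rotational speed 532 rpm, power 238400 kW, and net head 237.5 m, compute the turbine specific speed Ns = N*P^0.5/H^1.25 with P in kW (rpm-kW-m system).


Ns = 532 * 238400^0.5 / 237.5^1.25 = 278.6026


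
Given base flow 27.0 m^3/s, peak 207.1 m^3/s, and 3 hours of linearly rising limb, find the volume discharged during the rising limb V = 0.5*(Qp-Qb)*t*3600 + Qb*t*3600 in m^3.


V = 0.5*(207.1 - 27.0)*3*3600 + 27.0*3*3600 = 1.2641e+06 m^3


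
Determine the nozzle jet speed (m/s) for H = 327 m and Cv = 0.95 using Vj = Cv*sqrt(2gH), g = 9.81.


Vj = 0.95 * sqrt(2*9.81*327) = 76.0934 m/s


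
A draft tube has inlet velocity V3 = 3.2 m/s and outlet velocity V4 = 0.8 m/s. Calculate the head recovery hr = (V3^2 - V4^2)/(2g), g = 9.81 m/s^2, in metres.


hr = (3.2^2 - 0.8^2) / (2*9.81) = 0.4893 m


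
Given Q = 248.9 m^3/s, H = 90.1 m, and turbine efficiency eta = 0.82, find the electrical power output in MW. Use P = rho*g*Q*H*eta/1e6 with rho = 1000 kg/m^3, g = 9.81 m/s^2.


P = 1000 * 9.81 * 248.9 * 90.1 * 0.82 / 1e6 = 180.3983 MW


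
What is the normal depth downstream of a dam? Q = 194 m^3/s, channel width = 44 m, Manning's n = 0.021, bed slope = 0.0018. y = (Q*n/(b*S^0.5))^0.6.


y = (194 * 0.021 / (44 * 0.0018^0.5))^0.6 = 1.5972 m


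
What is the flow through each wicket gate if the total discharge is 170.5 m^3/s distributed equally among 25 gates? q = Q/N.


q = 170.5 / 25 = 6.8200 m^3/s


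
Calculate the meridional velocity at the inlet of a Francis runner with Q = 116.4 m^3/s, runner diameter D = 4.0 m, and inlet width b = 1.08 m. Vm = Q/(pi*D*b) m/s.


Vm = 116.4 / (pi * 4.0 * 1.08) = 8.5767 m/s


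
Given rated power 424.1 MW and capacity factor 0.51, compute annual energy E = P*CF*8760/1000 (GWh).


E = 424.1 * 0.51 * 8760 / 1000 = 1894.7092 GWh


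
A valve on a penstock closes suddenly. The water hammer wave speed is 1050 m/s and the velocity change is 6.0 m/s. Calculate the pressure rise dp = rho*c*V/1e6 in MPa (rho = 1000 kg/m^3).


dp = 1000 * 1050 * 6.0 / 1e6 = 6.3000 MPa


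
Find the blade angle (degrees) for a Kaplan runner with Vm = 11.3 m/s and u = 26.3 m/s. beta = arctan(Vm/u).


beta = arctan(11.3 / 26.3) = 23.2512 degrees


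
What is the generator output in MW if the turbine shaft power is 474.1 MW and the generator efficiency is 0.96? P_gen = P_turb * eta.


P_gen = 474.1 * 0.96 = 455.1360 MW


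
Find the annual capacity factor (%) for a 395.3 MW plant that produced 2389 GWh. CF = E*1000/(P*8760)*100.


CF = 2389 * 1000 / (395.3 * 8760) * 100 = 68.9899 %


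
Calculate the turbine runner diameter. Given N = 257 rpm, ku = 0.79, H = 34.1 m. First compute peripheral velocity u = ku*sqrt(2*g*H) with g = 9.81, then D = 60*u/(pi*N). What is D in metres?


u = 0.79 * sqrt(2*9.81*34.1) = 20.4340 m/s
D = 60 * 20.4340 / (pi * 257) = 1.5185 m


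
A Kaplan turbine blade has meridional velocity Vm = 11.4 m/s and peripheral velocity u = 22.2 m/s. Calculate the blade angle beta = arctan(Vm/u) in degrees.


beta = arctan(11.4 / 22.2) = 27.1811 degrees


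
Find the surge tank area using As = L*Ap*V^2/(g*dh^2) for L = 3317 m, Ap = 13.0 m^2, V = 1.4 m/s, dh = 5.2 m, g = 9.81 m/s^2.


As = 3317 * 13.0 * 1.4^2 / (9.81 * 5.2^2) = 318.6172 m^2


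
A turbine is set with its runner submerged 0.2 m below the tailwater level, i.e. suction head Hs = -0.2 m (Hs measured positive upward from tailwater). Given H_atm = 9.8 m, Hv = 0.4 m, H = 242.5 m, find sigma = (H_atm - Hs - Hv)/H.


sigma = (9.8 - (-0.2) - 0.4) / 242.5 = 0.0396


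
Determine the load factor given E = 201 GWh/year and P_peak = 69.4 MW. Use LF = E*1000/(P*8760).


LF = 201 * 1000 / (69.4 * 8760) = 0.3306


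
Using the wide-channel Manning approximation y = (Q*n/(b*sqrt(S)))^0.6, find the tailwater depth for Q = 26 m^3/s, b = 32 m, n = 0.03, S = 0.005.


y = (26 * 0.03 / (32 * 0.005^0.5))^0.6 = 0.5278 m


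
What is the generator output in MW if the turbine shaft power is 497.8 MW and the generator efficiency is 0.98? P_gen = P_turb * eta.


P_gen = 497.8 * 0.98 = 487.8440 MW


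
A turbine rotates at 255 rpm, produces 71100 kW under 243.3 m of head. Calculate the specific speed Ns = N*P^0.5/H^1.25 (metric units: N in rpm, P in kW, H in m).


Ns = 255 * 71100^0.5 / 243.3^1.25 = 70.7616


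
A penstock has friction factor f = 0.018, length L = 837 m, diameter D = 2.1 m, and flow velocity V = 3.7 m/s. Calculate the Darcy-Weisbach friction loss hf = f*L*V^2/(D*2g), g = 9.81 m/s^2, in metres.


hf = 0.018 * 837 * 3.7^2 / (2.1 * 2 * 9.81) = 5.0059 m


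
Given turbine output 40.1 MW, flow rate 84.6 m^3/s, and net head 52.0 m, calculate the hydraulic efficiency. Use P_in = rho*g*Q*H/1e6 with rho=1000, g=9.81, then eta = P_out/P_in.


P_in = 1000 * 9.81 * 84.6 * 52.0 / 1e6 = 43.1562 MW
eta = 40.1 / 43.1562 = 0.9292


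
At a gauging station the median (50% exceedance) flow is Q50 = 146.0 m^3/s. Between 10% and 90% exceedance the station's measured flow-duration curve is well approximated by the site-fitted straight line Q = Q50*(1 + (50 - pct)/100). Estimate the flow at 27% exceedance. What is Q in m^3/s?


Q = 146.0 * (1 + (50 - 27)/100) = 179.5800 m^3/s


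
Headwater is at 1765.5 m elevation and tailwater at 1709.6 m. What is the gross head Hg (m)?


Hg = 1765.5 - 1709.6 = 55.9000 m


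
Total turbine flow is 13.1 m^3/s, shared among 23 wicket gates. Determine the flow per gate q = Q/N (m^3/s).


q = 13.1 / 23 = 0.5696 m^3/s


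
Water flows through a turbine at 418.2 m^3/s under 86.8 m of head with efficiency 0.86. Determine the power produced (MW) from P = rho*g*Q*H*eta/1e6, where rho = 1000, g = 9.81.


P = 1000 * 9.81 * 418.2 * 86.8 * 0.86 / 1e6 = 306.2466 MW


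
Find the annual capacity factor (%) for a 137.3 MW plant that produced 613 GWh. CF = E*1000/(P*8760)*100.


CF = 613 * 1000 / (137.3 * 8760) * 100 = 50.9666 %


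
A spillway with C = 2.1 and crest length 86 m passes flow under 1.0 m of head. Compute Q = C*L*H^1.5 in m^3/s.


Q = 2.1 * 86 * 1.0^1.5 = 180.6000 m^3/s


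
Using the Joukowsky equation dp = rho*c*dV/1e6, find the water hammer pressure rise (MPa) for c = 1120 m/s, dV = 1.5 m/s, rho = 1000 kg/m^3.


dp = 1000 * 1120 * 1.5 / 1e6 = 1.6800 MPa


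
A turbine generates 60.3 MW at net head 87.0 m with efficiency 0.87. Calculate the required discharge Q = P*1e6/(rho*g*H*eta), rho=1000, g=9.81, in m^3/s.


Q = 60.3 * 1e6 / (1000 * 9.81 * 87.0 * 0.87) = 81.2101 m^3/s


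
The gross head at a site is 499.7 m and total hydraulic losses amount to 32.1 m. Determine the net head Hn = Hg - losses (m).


Hn = 499.7 - 32.1 = 467.6000 m


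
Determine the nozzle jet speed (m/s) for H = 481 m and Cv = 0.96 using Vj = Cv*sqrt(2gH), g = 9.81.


Vj = 0.96 * sqrt(2*9.81*481) = 93.2595 m/s


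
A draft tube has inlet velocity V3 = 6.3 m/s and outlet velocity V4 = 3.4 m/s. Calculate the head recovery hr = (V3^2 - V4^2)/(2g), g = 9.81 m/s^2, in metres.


hr = (6.3^2 - 3.4^2) / (2*9.81) = 1.4337 m


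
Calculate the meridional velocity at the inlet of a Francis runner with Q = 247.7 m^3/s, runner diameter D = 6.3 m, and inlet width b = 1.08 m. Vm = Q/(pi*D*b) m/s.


Vm = 247.7 / (pi * 6.3 * 1.08) = 11.5881 m/s


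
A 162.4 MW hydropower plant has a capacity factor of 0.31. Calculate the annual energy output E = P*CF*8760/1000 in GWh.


E = 162.4 * 0.31 * 8760 / 1000 = 441.0134 GWh


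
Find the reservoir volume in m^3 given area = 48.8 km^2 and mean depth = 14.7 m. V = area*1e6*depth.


V = 48.8 * 1e6 * 14.7 = 7.1736e+08 m^3


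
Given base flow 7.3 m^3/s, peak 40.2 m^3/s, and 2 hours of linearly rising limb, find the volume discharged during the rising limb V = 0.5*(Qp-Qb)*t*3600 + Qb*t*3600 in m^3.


V = 0.5*(40.2 - 7.3)*2*3600 + 7.3*2*3600 = 171000.0000 m^3


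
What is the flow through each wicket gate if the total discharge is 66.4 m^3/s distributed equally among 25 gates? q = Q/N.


q = 66.4 / 25 = 2.6560 m^3/s


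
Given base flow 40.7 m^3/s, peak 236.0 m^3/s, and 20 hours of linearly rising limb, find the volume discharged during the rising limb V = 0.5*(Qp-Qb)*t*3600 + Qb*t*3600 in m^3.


V = 0.5*(236.0 - 40.7)*20*3600 + 40.7*20*3600 = 9.9612e+06 m^3


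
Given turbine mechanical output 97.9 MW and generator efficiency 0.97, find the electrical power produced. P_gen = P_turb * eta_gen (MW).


P_gen = 97.9 * 0.97 = 94.9630 MW


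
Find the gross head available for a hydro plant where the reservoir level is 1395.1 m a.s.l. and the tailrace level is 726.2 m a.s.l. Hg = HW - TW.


Hg = 1395.1 - 726.2 = 668.9000 m


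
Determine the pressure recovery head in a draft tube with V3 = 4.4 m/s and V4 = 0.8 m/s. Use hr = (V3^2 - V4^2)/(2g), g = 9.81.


hr = (4.4^2 - 0.8^2) / (2*9.81) = 0.9541 m


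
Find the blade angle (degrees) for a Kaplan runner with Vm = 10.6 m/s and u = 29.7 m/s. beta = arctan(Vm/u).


beta = arctan(10.6 / 29.7) = 19.6416 degrees


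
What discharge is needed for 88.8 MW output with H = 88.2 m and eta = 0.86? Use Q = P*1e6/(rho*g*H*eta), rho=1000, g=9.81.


Q = 88.8 * 1e6 / (1000 * 9.81 * 88.2 * 0.86) = 119.3375 m^3/s


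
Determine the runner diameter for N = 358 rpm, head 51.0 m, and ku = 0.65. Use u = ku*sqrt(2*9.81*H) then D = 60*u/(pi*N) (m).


u = 0.65 * sqrt(2*9.81*51.0) = 20.5612 m/s
D = 60 * 20.5612 / (pi * 358) = 1.0969 m


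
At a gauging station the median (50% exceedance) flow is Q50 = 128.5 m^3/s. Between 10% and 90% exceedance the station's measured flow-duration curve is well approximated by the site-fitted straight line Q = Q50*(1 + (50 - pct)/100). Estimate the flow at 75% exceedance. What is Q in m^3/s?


Q = 128.5 * (1 + (50 - 75)/100) = 96.3750 m^3/s
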